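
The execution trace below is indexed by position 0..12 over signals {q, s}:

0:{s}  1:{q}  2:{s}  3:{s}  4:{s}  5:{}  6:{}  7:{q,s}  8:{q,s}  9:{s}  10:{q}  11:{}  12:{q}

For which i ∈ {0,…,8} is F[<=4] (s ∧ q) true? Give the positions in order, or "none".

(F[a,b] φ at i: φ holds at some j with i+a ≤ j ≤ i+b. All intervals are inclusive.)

3, 4, 5, 6, 7, 8

Evaluate at each i in [0,8]:
  i=0: ✗ (none in [0,4])
  i=1: ✗ (none in [1,5])
  i=2: ✗ (none in [2,6])
  i=3: ✓ (witness j=7)
  i=4: ✓ (witness j=7)
  i=5: ✓ (witness j=7)
  i=6: ✓ (witness j=7)
  i=7: ✓ (witness j=7)
  i=8: ✓ (witness j=8)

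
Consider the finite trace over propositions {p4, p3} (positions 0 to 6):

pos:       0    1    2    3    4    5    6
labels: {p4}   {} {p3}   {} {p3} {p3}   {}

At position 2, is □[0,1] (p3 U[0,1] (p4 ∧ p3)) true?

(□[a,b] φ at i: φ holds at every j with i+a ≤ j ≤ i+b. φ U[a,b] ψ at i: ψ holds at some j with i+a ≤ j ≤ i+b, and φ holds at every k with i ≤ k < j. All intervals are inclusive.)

No

Check (p3 U[0,1] (p4 ∧ p3)) at every j in [2,3]:
  j=2: fails
  j=3: fails
Fails at j=2 → formula fails.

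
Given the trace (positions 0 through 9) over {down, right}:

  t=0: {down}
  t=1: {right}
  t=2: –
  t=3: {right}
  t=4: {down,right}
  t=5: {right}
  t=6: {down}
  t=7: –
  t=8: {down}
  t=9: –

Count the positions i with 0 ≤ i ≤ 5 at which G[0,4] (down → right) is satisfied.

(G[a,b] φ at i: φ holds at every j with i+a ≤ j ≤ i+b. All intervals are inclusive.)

Evaluate at each i in [0,5]:
  i=0: ✗ (fails at j=0)
  i=1: ✓ (all of [1,5])
  i=2: ✗ (fails at j=6)
  i=3: ✗ (fails at j=6)
  i=4: ✗ (fails at j=6)
  i=5: ✗ (fails at j=6)
Positions where it holds: {1} → 1.

1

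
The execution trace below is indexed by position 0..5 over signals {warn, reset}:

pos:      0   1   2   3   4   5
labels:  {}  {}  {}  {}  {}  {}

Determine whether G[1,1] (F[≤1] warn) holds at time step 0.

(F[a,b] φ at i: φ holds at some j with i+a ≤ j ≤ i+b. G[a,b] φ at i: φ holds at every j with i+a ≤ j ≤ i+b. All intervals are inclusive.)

Check F[≤1] warn at every j in [1,1]:
  j=1: fails (none in [1,2])
Fails at j=1 → formula fails.

Does not hold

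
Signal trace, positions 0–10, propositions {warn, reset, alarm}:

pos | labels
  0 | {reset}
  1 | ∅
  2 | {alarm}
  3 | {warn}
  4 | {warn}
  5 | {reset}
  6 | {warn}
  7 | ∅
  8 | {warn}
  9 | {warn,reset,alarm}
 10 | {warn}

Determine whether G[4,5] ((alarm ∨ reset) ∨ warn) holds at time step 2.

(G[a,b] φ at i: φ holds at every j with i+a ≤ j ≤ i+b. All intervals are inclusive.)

Check ((alarm ∨ reset) ∨ warn) at every j in [6,7]:
  j=6: true
  j=7: false
Fails at j=7 → formula fails.

Does not hold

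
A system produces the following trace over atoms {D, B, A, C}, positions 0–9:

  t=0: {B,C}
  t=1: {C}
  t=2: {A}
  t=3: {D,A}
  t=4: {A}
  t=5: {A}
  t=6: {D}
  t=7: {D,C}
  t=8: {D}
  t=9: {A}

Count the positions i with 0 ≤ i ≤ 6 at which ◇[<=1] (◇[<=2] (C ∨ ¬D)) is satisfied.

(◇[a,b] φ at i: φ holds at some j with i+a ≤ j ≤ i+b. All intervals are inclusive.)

Evaluate at each i in [0,6]:
  i=0: ✓ (witness j=0)
  i=1: ✓ (witness j=1)
  i=2: ✓ (witness j=2)
  i=3: ✓ (witness j=3)
  i=4: ✓ (witness j=4)
  i=5: ✓ (witness j=5)
  i=6: ✓ (witness j=6)
Positions where it holds: {0, 1, 2, 3, 4, 5, 6} → 7.

7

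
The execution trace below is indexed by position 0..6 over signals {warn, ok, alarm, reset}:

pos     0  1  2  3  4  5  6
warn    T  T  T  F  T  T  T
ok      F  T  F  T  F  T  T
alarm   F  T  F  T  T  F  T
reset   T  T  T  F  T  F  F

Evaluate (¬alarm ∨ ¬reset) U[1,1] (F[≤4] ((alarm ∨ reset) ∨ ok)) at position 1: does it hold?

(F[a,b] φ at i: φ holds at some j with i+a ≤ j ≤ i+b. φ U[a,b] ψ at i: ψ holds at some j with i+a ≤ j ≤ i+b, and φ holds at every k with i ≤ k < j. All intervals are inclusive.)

Does not hold

Need some j in [2,2] with F[≤4] ((alarm ∨ reset) ∨ ok), and (¬alarm ∨ ¬reset) at every k in [1,j-1].
  j=2: F[≤4] ((alarm ∨ reset) ∨ ok) holds, but (¬alarm ∨ ¬reset) fails at k=1 → not this j.
No j in the window works → until fails.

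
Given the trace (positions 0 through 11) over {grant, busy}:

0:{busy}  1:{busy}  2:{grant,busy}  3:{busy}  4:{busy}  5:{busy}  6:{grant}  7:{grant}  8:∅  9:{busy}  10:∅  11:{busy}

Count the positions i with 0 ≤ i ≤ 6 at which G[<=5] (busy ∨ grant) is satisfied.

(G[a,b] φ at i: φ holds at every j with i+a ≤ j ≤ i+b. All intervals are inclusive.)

Evaluate at each i in [0,6]:
  i=0: ✓ (all of [0,5])
  i=1: ✓ (all of [1,6])
  i=2: ✓ (all of [2,7])
  i=3: ✗ (fails at j=8)
  i=4: ✗ (fails at j=8)
  i=5: ✗ (fails at j=8)
  i=6: ✗ (fails at j=8)
Positions where it holds: {0, 1, 2} → 3.

3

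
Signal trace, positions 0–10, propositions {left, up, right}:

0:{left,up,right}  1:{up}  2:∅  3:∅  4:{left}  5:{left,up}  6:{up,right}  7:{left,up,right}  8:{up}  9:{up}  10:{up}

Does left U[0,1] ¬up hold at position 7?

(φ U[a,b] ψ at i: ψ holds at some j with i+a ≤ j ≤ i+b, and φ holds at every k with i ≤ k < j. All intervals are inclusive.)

Need some j in [7,8] with ¬up, and left at every k in [7,j-1].
  j=7: ¬up false.
  j=8: ¬up false.
No j in the window works → until fails.

No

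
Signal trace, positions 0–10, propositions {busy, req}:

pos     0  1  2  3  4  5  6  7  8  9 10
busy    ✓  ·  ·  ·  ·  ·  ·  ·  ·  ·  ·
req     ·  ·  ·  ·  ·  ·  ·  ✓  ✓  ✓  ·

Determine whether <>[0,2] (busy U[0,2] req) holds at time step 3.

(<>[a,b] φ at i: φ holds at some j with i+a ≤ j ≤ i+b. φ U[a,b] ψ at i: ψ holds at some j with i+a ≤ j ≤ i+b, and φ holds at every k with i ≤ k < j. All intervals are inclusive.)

Check (busy U[0,2] req) at each j in [3,5]:
  j=3: fails
  j=4: fails
  j=5: fails
No position in the window satisfies it → formula fails.

No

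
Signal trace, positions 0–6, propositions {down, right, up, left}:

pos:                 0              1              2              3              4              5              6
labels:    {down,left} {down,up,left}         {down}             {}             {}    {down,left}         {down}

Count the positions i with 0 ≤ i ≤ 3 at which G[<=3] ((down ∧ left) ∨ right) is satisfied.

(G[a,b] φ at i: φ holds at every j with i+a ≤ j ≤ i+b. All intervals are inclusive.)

Evaluate at each i in [0,3]:
  i=0: ✗ (fails at j=2)
  i=1: ✗ (fails at j=2)
  i=2: ✗ (fails at j=2)
  i=3: ✗ (fails at j=3)
Positions where it holds: {} → 0.

0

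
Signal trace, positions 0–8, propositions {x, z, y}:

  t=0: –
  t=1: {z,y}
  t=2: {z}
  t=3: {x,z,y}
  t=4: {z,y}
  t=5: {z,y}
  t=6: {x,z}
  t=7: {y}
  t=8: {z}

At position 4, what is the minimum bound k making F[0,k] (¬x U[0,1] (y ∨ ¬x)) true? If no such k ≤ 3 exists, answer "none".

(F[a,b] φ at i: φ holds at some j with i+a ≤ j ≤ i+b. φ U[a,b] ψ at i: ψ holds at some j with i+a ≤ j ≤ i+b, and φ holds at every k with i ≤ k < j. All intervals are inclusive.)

0

Scan j = 4,5,… for (¬x U[0,1] (y ∨ ¬x)):
  j=4: holds
First hit at j=4, so smallest k = 4-4 = 0.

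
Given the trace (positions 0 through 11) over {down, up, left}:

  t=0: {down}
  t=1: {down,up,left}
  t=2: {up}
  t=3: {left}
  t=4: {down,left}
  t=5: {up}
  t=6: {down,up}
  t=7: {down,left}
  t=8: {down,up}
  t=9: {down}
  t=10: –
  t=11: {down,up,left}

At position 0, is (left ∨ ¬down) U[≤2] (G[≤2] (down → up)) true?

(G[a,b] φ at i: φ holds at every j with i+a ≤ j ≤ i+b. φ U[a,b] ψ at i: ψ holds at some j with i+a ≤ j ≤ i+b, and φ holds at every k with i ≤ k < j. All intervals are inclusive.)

Need some j in [0,2] with G[≤2] (down → up), and (left ∨ ¬down) at every k in [0,j-1].
  j=0: G[≤2] (down → up) — fails at 0.
  j=1: G[≤2] (down → up) holds, but (left ∨ ¬down) fails at k=0 → not this j.
  j=2: G[≤2] (down → up) — fails at 4.
No j in the window works → until fails.

No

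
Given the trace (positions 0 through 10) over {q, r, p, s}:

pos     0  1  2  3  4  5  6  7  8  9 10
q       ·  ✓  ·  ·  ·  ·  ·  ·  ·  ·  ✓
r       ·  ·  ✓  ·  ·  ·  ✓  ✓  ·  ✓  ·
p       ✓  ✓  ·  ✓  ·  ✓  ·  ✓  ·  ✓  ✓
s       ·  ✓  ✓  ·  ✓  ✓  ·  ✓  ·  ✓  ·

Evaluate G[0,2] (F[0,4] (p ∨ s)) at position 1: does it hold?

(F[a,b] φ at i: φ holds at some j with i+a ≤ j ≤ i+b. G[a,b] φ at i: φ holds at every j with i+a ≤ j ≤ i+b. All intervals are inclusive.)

Check F[0,4] (p ∨ s) at every j in [1,3]:
  j=1: holds (witness at 1)
  j=2: holds (witness at 2)
  j=3: holds (witness at 3)
All positions satisfy it → formula holds.

Yes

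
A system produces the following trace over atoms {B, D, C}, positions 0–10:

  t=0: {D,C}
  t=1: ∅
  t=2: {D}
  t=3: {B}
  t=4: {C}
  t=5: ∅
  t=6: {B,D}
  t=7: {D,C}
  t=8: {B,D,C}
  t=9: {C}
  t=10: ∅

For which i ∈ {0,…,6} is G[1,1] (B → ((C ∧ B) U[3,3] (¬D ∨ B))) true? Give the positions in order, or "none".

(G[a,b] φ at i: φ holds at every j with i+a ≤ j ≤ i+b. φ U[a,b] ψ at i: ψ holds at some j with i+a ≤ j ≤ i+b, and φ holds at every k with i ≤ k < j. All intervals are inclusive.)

0, 1, 3, 4, 6

Evaluate at each i in [0,6]:
  i=0: ✓ (all of [1,1])
  i=1: ✓ (all of [2,2])
  i=2: ✗ (fails at j=3)
  i=3: ✓ (all of [4,4])
  i=4: ✓ (all of [5,5])
  i=5: ✗ (fails at j=6)
  i=6: ✓ (all of [7,7])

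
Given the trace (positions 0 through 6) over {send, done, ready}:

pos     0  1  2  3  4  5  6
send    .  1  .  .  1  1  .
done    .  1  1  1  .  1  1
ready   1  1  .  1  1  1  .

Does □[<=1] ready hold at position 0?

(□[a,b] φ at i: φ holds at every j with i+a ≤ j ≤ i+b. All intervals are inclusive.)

Check ready at every j in [0,1]:
  j=0: true
  j=1: true
All positions satisfy it → formula holds.

Holds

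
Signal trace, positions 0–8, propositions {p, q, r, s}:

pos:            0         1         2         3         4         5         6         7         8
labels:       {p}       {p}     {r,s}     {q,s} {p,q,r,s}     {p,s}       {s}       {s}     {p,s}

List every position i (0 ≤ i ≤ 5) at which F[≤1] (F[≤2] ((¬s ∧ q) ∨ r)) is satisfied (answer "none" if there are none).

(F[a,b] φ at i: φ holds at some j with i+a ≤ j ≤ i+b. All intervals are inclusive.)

Evaluate at each i in [0,5]:
  i=0: ✓ (witness j=0)
  i=1: ✓ (witness j=1)
  i=2: ✓ (witness j=2)
  i=3: ✓ (witness j=3)
  i=4: ✓ (witness j=4)
  i=5: ✗ (none in [5,6])

0, 1, 2, 3, 4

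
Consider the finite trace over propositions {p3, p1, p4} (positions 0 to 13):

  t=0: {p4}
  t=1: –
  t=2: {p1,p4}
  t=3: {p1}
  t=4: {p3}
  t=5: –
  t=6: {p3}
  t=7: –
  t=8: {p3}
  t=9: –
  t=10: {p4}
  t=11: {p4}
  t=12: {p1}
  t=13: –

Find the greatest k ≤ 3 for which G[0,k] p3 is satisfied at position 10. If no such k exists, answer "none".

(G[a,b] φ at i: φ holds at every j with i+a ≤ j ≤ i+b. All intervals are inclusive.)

none

p3 must hold from j=10 onward; find where it first fails.
  j=10: fails → no k works.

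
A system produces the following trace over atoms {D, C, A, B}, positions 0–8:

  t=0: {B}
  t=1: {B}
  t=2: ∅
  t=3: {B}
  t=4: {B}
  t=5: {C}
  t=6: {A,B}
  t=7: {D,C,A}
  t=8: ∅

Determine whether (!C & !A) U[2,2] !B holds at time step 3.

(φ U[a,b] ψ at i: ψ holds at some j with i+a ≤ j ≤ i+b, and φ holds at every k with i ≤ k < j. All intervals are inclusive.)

Need some j in [5,5] with !B, and (!C & !A) at every k in [3,j-1].
  j=5: !B holds; (!C & !A) holds at every k in [3,4] → satisfied.

Holds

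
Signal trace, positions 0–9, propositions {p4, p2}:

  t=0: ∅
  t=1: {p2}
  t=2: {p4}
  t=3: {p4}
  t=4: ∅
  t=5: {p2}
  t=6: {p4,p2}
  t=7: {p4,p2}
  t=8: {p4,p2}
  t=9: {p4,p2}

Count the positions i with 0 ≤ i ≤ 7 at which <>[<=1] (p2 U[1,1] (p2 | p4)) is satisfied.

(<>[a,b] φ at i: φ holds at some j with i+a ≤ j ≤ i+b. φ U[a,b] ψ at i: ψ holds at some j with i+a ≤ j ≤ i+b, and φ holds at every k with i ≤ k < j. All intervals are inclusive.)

6

Evaluate at each i in [0,7]:
  i=0: ✓ (witness j=1)
  i=1: ✓ (witness j=1)
  i=2: ✗ (none in [2,3])
  i=3: ✗ (none in [3,4])
  i=4: ✓ (witness j=5)
  i=5: ✓ (witness j=5)
  i=6: ✓ (witness j=6)
  i=7: ✓ (witness j=7)
Positions where it holds: {0, 1, 4, 5, 6, 7} → 6.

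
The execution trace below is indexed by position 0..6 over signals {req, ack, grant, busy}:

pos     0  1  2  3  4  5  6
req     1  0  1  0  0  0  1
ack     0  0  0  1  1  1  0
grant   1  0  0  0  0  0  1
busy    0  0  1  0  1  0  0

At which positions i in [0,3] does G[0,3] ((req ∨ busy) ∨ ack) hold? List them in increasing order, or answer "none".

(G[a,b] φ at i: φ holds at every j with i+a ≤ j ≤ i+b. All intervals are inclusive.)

Evaluate at each i in [0,3]:
  i=0: ✗ (fails at j=1)
  i=1: ✗ (fails at j=1)
  i=2: ✓ (all of [2,5])
  i=3: ✓ (all of [3,6])

2, 3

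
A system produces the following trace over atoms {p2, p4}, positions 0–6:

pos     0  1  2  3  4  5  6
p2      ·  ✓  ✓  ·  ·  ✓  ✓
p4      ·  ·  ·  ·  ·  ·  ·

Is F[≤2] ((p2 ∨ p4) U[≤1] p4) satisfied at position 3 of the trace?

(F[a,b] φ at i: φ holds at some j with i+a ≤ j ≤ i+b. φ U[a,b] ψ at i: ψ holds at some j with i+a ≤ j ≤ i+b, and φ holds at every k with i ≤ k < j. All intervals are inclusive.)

False

Check ((p2 ∨ p4) U[≤1] p4) at each j in [3,5]:
  j=3: fails
  j=4: fails
  j=5: fails
No position in the window satisfies it → formula fails.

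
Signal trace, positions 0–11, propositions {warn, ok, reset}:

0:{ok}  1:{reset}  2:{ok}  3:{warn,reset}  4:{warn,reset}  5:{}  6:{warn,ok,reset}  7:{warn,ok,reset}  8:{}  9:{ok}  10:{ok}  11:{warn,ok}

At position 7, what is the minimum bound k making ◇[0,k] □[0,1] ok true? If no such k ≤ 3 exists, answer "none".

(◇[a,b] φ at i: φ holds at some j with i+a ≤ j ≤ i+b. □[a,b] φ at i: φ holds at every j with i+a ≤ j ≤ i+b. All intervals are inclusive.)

Scan j = 7,8,… for □[0,1] ok:
  j=7: fails
  j=8: fails
  j=9: holds
First hit at j=9, so smallest k = 9-7 = 2.

2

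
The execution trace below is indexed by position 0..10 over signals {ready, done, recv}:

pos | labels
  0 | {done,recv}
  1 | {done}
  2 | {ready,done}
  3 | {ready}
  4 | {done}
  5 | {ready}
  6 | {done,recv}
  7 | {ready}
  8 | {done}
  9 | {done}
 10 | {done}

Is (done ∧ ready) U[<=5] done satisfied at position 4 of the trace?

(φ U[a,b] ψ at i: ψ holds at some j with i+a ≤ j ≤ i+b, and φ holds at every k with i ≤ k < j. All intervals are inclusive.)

Holds

Need some j in [4,9] with done, and (done ∧ ready) at every k in [4,j-1].
  j=4: done holds; no prefix to check → satisfied.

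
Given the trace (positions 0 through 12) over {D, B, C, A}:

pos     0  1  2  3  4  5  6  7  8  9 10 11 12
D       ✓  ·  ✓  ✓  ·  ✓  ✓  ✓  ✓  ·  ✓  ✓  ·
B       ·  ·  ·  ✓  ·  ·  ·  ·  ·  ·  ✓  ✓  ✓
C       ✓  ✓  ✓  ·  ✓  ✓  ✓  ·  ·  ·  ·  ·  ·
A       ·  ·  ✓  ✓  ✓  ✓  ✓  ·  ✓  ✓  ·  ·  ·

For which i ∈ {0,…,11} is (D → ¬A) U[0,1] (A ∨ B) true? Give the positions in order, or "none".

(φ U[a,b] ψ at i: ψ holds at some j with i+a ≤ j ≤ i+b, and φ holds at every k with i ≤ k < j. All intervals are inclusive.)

Evaluate at each i in [0,11]:
  i=0: ✗ (no rhs in [0,1])
  i=1: ✓ (rhs at j=2; lhs holds on [1,1])
  i=2: ✓ (rhs at j=2)
  i=3: ✓ (rhs at j=3)
  i=4: ✓ (rhs at j=4)
  i=5: ✓ (rhs at j=5)
  i=6: ✓ (rhs at j=6)
  i=7: ✓ (rhs at j=8; lhs holds on [7,7])
  i=8: ✓ (rhs at j=8)
  i=9: ✓ (rhs at j=9)
  i=10: ✓ (rhs at j=10)
  i=11: ✓ (rhs at j=11)

1, 2, 3, 4, 5, 6, 7, 8, 9, 10, 11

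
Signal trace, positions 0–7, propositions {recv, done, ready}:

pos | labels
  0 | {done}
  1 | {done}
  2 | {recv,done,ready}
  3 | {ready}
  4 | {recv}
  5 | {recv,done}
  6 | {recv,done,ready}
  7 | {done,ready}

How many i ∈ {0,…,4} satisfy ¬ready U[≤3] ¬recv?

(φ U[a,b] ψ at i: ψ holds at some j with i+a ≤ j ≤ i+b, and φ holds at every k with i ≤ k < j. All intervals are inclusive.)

Evaluate at each i in [0,4]:
  i=0: ✓ (rhs at j=0)
  i=1: ✓ (rhs at j=1)
  i=2: ✗ (lhs fails at k=2 before rhs at j=3)
  i=3: ✓ (rhs at j=3)
  i=4: ✗ (lhs fails at k=6 before rhs at j=7)
Positions where it holds: {0, 1, 3} → 3.

3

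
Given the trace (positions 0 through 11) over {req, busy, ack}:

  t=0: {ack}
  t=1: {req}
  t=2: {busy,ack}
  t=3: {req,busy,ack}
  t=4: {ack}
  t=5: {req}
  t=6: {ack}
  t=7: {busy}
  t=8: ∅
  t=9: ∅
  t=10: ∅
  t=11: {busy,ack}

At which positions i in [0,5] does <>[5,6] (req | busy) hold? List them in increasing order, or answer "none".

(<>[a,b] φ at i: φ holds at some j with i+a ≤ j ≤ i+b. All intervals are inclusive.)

Evaluate at each i in [0,5]:
  i=0: ✓ (witness j=5)
  i=1: ✓ (witness j=7)
  i=2: ✓ (witness j=7)
  i=3: ✗ (none in [8,9])
  i=4: ✗ (none in [9,10])
  i=5: ✓ (witness j=11)

0, 1, 2, 5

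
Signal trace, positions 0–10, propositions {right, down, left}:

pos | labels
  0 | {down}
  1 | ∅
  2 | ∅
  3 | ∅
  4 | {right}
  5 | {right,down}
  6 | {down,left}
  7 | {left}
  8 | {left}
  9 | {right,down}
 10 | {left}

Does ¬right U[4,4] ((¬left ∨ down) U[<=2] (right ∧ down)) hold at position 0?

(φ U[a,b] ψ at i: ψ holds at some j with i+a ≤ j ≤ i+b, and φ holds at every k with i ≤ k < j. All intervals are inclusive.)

Yes

Need some j in [4,4] with ((¬left ∨ down) U[<=2] (right ∧ down)), and ¬right at every k in [0,j-1].
  j=4: ((¬left ∨ down) U[<=2] (right ∧ down)) holds; ¬right holds at every k in [0,3] → satisfied.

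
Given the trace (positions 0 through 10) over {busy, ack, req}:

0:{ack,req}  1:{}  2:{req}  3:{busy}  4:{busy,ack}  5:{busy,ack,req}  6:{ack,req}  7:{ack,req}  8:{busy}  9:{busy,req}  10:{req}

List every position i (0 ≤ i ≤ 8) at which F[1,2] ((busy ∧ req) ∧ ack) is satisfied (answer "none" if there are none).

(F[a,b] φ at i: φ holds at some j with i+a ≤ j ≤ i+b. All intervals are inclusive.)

3, 4

Evaluate at each i in [0,8]:
  i=0: ✗ (none in [1,2])
  i=1: ✗ (none in [2,3])
  i=2: ✗ (none in [3,4])
  i=3: ✓ (witness j=5)
  i=4: ✓ (witness j=5)
  i=5: ✗ (none in [6,7])
  i=6: ✗ (none in [7,8])
  i=7: ✗ (none in [8,9])
  i=8: ✗ (none in [9,10])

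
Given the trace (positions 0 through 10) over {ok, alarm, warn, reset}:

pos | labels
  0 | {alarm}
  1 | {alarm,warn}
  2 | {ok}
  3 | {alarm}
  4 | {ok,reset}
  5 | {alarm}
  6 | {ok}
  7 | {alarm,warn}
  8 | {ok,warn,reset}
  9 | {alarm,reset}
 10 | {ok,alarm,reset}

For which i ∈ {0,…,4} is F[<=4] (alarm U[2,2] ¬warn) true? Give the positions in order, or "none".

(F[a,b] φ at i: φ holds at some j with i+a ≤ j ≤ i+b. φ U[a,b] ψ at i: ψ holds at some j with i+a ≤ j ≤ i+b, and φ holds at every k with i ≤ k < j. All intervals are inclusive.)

Evaluate at each i in [0,4]:
  i=0: ✓ (witness j=0)
  i=1: ✗ (none in [1,5])
  i=2: ✗ (none in [2,6])
  i=3: ✗ (none in [3,7])
  i=4: ✗ (none in [4,8])

0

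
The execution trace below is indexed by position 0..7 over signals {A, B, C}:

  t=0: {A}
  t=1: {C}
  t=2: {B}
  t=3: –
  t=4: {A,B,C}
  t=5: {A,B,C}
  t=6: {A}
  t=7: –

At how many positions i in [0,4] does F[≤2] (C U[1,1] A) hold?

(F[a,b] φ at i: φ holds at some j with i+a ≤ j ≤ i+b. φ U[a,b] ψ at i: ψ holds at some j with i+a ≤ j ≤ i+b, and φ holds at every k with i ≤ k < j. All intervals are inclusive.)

Evaluate at each i in [0,4]:
  i=0: ✗ (none in [0,2])
  i=1: ✗ (none in [1,3])
  i=2: ✓ (witness j=4)
  i=3: ✓ (witness j=4)
  i=4: ✓ (witness j=4)
Positions where it holds: {2, 3, 4} → 3.

3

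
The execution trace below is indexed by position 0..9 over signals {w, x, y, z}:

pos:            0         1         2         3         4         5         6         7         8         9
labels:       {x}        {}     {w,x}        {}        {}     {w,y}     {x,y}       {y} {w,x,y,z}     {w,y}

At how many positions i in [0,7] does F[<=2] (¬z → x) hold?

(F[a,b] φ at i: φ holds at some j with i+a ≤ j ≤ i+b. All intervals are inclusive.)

7

Evaluate at each i in [0,7]:
  i=0: ✓ (witness j=0)
  i=1: ✓ (witness j=2)
  i=2: ✓ (witness j=2)
  i=3: ✗ (none in [3,5])
  i=4: ✓ (witness j=6)
  i=5: ✓ (witness j=6)
  i=6: ✓ (witness j=6)
  i=7: ✓ (witness j=8)
Positions where it holds: {0, 1, 2, 4, 5, 6, 7} → 7.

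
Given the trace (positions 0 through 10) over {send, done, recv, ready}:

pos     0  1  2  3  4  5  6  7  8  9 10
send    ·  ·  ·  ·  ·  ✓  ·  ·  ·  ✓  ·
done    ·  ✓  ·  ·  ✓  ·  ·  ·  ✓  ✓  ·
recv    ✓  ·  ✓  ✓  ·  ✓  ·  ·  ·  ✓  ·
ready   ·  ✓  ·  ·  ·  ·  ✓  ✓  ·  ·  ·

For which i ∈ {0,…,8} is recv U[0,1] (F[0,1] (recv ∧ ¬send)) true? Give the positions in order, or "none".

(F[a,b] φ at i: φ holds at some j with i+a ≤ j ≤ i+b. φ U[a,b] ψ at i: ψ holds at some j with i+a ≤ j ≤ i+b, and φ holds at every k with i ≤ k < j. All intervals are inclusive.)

0, 1, 2, 3

Evaluate at each i in [0,8]:
  i=0: ✓ (rhs at j=0)
  i=1: ✓ (rhs at j=1)
  i=2: ✓ (rhs at j=2)
  i=3: ✓ (rhs at j=3)
  i=4: ✗ (no rhs in [4,5])
  i=5: ✗ (no rhs in [5,6])
  i=6: ✗ (no rhs in [6,7])
  i=7: ✗ (no rhs in [7,8])
  i=8: ✗ (no rhs in [8,9])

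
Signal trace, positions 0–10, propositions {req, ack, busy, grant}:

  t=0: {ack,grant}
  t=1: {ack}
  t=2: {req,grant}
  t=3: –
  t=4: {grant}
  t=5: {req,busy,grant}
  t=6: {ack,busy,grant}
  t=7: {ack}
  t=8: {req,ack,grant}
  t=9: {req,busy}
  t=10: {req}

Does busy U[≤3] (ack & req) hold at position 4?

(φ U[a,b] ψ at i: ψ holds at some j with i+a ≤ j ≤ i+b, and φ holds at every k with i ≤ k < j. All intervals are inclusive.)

Does not hold

Need some j in [4,7] with (ack & req), and busy at every k in [4,j-1].
  j=4: (ack & req) false.
  j=5: (ack & req) false.
  j=6: (ack & req) false.
  j=7: (ack & req) false.
No j in the window works → until fails.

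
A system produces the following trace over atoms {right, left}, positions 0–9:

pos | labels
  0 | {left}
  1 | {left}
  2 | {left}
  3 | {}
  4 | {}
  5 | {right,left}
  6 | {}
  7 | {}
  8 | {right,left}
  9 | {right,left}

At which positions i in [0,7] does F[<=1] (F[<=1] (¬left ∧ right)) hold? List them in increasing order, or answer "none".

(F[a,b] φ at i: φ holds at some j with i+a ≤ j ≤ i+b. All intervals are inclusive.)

none

Evaluate at each i in [0,7]:
  i=0: ✗ (none in [0,1])
  i=1: ✗ (none in [1,2])
  i=2: ✗ (none in [2,3])
  i=3: ✗ (none in [3,4])
  i=4: ✗ (none in [4,5])
  i=5: ✗ (none in [5,6])
  i=6: ✗ (none in [6,7])
  i=7: ✗ (none in [7,8])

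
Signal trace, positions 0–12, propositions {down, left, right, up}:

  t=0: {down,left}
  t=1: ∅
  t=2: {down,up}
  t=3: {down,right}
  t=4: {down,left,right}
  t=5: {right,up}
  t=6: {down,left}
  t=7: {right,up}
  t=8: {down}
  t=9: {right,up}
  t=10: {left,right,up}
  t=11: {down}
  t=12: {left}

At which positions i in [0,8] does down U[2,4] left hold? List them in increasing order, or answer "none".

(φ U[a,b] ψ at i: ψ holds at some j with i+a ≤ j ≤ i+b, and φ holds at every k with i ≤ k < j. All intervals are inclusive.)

Evaluate at each i in [0,8]:
  i=0: ✗ (lhs fails at k=1 before rhs at j=4)
  i=1: ✗ (lhs fails at k=1 before rhs at j=4)
  i=2: ✓ (rhs at j=4; lhs holds on [2,3])
  i=3: ✗ (lhs fails at k=5 before rhs at j=6)
  i=4: ✗ (lhs fails at k=5 before rhs at j=6)
  i=5: ✗ (no rhs in [7,9])
  i=6: ✗ (lhs fails at k=7 before rhs at j=10)
  i=7: ✗ (lhs fails at k=7 before rhs at j=10)
  i=8: ✗ (lhs fails at k=9 before rhs at j=10)

2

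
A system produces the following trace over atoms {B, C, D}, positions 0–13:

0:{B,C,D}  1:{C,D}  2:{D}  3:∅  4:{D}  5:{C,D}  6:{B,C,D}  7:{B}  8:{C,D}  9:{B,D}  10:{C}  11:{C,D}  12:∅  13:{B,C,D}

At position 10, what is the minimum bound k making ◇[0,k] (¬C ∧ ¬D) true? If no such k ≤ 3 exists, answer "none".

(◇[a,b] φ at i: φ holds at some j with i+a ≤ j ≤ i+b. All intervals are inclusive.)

2

Scan j = 10,11,… for (¬C ∧ ¬D):
  j=10: fails
  j=11: fails
  j=12: holds
First hit at j=12, so smallest k = 12-10 = 2.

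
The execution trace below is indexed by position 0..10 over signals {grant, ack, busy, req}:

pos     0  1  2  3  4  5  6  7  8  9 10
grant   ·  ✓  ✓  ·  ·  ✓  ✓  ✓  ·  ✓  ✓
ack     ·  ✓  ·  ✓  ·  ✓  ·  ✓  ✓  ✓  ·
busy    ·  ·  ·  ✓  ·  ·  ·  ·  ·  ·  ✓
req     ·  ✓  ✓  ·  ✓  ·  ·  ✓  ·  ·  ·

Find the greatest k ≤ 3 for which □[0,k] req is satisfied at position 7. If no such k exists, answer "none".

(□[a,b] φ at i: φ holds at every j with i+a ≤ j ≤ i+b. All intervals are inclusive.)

0

req must hold from j=7 onward; find where it first fails.
  j=7: holds
  j=8: fails
Holds on [7,7], so largest k = 0.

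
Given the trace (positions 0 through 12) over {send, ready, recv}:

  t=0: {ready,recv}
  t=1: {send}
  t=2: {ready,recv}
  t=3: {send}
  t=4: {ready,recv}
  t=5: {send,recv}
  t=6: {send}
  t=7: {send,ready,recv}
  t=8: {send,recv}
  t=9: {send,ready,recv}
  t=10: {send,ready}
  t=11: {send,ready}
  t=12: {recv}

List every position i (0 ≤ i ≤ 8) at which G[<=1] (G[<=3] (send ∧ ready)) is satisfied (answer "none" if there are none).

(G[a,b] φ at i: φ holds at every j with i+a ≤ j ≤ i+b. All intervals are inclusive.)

none

Evaluate at each i in [0,8]:
  i=0: ✗ (fails at j=0)
  i=1: ✗ (fails at j=1)
  i=2: ✗ (fails at j=2)
  i=3: ✗ (fails at j=3)
  i=4: ✗ (fails at j=4)
  i=5: ✗ (fails at j=5)
  i=6: ✗ (fails at j=6)
  i=7: ✗ (fails at j=7)
  i=8: ✗ (fails at j=8)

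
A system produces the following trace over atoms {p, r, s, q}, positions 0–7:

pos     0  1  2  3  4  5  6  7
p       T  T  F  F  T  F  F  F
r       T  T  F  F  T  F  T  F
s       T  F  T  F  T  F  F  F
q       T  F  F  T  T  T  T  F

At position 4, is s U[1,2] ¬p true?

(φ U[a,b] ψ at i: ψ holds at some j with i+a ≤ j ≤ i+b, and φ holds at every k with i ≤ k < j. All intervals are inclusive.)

Yes

Need some j in [5,6] with ¬p, and s at every k in [4,j-1].
  j=5: ¬p holds; s holds at every k in [4,4] → satisfied.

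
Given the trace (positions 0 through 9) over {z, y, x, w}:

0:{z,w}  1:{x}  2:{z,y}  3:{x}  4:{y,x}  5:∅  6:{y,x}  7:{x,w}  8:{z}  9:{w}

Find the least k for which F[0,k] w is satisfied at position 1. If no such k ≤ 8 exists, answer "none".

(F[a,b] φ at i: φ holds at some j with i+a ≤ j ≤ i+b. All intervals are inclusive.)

6

Scan j = 1,2,… for w:
  j=1: fails
  j=2: fails
  j=3: fails
  j=4: fails
  j=5: fails
  j=6: fails
  j=7: holds
First hit at j=7, so smallest k = 7-1 = 6.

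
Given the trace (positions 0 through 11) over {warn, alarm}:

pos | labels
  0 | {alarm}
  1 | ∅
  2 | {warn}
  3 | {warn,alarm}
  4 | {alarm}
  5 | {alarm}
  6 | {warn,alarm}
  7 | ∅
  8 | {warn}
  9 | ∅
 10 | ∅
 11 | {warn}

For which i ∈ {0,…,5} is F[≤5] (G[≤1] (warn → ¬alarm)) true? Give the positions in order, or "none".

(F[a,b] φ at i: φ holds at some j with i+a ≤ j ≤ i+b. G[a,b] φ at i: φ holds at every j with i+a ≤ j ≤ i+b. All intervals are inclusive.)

0, 1, 2, 3, 4, 5

Evaluate at each i in [0,5]:
  i=0: ✓ (witness j=0)
  i=1: ✓ (witness j=1)
  i=2: ✓ (witness j=4)
  i=3: ✓ (witness j=4)
  i=4: ✓ (witness j=4)
  i=5: ✓ (witness j=7)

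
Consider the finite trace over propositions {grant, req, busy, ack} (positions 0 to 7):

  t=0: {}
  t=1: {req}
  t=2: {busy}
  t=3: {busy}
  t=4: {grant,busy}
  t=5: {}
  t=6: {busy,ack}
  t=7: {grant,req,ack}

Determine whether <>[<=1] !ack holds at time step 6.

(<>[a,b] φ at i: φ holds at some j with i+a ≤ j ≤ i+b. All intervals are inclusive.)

No

Check !ack at each j in [6,7]:
  j=6: false
  j=7: false
No position in the window satisfies it → formula fails.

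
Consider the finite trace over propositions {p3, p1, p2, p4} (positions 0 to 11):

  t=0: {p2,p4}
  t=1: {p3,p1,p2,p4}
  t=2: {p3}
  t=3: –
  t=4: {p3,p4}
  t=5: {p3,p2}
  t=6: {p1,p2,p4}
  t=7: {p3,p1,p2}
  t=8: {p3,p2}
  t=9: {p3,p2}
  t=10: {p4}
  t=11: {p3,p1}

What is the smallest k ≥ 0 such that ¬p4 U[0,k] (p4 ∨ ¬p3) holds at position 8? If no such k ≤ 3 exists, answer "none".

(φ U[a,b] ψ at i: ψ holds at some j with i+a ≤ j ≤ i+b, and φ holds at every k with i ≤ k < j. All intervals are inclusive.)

2

Need earliest j ≥ 8 with (p4 ∨ ¬p3), and ¬p4 at every k in [8,j-1].
  j=8: rhs fails.
  j=9: rhs fails.
  j=10: rhs holds; lhs holds on [8,9]. k = 2.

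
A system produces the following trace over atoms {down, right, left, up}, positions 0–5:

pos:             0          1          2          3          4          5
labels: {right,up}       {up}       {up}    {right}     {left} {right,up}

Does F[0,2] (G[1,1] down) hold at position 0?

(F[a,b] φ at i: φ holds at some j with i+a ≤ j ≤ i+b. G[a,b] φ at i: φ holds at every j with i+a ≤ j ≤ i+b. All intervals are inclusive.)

False

Check G[1,1] down at each j in [0,2]:
  j=0: fails at 1
  j=1: fails at 2
  j=2: fails at 3
No position in the window satisfies it → formula fails.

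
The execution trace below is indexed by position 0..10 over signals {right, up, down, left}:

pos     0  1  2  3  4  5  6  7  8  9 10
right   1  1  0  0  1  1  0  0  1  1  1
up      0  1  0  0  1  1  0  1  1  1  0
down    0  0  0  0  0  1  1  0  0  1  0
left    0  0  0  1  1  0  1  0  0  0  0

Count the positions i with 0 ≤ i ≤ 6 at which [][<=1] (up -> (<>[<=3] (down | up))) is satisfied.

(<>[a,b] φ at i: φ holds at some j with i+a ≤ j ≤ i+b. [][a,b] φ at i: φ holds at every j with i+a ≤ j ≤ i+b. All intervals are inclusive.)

7

Evaluate at each i in [0,6]:
  i=0: ✓ (all of [0,1])
  i=1: ✓ (all of [1,2])
  i=2: ✓ (all of [2,3])
  i=3: ✓ (all of [3,4])
  i=4: ✓ (all of [4,5])
  i=5: ✓ (all of [5,6])
  i=6: ✓ (all of [6,7])
Positions where it holds: {0, 1, 2, 3, 4, 5, 6} → 7.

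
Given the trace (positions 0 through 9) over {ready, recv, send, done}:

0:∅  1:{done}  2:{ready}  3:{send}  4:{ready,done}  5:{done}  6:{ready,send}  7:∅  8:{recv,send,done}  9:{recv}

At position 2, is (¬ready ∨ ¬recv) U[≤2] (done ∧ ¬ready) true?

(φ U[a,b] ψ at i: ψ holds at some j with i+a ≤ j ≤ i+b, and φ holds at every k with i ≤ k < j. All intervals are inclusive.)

False

Need some j in [2,4] with (done ∧ ¬ready), and (¬ready ∨ ¬recv) at every k in [2,j-1].
  j=2: (done ∧ ¬ready) false.
  j=3: (done ∧ ¬ready) false.
  j=4: (done ∧ ¬ready) false.
No j in the window works → until fails.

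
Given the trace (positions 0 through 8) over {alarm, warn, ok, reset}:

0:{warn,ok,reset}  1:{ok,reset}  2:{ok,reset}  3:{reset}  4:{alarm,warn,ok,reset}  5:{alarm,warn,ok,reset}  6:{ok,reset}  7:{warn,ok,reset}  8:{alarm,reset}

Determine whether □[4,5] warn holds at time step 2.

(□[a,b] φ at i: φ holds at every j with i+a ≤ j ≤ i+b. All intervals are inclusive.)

Does not hold

Check warn at every j in [6,7]:
  j=6: false
  j=7: true
Fails at j=6 → formula fails.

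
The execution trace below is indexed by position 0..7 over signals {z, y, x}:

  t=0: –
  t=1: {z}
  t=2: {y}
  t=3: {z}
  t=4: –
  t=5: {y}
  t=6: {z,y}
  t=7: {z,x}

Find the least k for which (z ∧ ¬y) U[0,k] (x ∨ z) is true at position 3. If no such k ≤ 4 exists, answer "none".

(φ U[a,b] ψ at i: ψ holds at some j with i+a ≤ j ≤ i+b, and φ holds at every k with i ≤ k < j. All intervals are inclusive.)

0

Need earliest j ≥ 3 with (x ∨ z), and (z ∧ ¬y) at every k in [3,j-1].
  j=3: rhs holds (empty prefix). k = 0.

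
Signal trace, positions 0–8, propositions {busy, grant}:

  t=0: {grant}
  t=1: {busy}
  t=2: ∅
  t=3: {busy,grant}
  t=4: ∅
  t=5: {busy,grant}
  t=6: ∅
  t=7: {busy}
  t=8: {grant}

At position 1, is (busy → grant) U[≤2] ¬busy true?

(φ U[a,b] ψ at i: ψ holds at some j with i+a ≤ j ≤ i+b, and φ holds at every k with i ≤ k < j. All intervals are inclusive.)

No

Need some j in [1,3] with ¬busy, and (busy → grant) at every k in [1,j-1].
  j=1: ¬busy false.
  j=2: ¬busy holds, but (busy → grant) fails at k=1 → not this j.
  j=3: ¬busy false.
No j in the window works → until fails.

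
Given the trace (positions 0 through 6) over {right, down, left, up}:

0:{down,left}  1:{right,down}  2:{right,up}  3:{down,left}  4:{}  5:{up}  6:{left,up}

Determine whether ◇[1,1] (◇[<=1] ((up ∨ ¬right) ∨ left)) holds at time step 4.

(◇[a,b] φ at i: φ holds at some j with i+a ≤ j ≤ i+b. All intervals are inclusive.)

Holds

Check ◇[<=1] ((up ∨ ¬right) ∨ left) at each j in [5,5]:
  j=5: holds (witness at 5)
Found at j=5 → formula holds.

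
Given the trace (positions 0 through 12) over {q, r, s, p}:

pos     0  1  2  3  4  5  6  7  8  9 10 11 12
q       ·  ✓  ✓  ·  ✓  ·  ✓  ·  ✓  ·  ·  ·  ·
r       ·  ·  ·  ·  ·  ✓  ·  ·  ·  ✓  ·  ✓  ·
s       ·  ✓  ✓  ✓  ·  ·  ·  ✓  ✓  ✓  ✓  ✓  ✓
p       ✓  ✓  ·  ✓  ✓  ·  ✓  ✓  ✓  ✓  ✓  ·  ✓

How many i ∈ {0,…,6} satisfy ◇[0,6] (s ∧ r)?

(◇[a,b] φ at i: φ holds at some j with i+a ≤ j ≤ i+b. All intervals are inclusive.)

Evaluate at each i in [0,6]:
  i=0: ✗ (none in [0,6])
  i=1: ✗ (none in [1,7])
  i=2: ✗ (none in [2,8])
  i=3: ✓ (witness j=9)
  i=4: ✓ (witness j=9)
  i=5: ✓ (witness j=9)
  i=6: ✓ (witness j=9)
Positions where it holds: {3, 4, 5, 6} → 4.

4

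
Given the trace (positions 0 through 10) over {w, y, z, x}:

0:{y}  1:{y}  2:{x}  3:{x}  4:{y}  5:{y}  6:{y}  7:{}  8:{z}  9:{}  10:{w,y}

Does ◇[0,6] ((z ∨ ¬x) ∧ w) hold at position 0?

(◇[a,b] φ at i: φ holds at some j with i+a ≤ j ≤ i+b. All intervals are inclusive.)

Check ((z ∨ ¬x) ∧ w) at each j in [0,6]:
  j=0: false
  j=1: false
  j=2: false
  j=3: false
  j=4: false
  j=5: false
  j=6: false
No position in the window satisfies it → formula fails.

False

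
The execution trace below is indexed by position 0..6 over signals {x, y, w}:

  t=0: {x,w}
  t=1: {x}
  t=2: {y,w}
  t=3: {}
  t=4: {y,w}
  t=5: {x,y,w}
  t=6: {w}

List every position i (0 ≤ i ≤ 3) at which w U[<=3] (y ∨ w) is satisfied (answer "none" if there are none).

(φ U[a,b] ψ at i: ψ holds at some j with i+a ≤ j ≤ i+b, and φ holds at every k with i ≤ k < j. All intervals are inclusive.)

0, 2

Evaluate at each i in [0,3]:
  i=0: ✓ (rhs at j=0)
  i=1: ✗ (lhs fails at k=1 before rhs at j=2)
  i=2: ✓ (rhs at j=2)
  i=3: ✗ (lhs fails at k=3 before rhs at j=4)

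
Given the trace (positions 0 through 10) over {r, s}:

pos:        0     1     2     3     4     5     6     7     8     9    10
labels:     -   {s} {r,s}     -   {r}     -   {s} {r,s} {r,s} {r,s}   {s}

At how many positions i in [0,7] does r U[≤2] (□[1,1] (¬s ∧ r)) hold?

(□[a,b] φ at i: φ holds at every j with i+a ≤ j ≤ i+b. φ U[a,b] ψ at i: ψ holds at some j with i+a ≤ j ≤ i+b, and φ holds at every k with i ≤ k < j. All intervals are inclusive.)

2

Evaluate at each i in [0,7]:
  i=0: ✗ (no rhs in [0,2])
  i=1: ✗ (lhs fails at k=1 before rhs at j=3)
  i=2: ✓ (rhs at j=3; lhs holds on [2,2])
  i=3: ✓ (rhs at j=3)
  i=4: ✗ (no rhs in [4,6])
  i=5: ✗ (no rhs in [5,7])
  i=6: ✗ (no rhs in [6,8])
  i=7: ✗ (no rhs in [7,9])
Positions where it holds: {2, 3} → 2.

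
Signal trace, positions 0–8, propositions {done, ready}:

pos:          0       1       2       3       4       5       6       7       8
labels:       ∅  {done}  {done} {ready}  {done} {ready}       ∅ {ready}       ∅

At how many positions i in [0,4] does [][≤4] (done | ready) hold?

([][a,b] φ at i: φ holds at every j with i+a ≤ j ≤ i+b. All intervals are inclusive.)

1

Evaluate at each i in [0,4]:
  i=0: ✗ (fails at j=0)
  i=1: ✓ (all of [1,5])
  i=2: ✗ (fails at j=6)
  i=3: ✗ (fails at j=6)
  i=4: ✗ (fails at j=6)
Positions where it holds: {1} → 1.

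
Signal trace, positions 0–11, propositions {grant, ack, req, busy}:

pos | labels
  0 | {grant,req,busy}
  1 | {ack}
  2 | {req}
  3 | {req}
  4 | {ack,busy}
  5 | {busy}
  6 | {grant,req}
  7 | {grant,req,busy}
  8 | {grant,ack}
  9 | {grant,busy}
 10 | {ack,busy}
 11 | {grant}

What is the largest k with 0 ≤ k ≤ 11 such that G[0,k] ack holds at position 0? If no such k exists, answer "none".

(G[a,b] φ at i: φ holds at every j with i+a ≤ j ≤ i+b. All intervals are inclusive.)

ack must hold from j=0 onward; find where it first fails.
  j=0: fails → no k works.

none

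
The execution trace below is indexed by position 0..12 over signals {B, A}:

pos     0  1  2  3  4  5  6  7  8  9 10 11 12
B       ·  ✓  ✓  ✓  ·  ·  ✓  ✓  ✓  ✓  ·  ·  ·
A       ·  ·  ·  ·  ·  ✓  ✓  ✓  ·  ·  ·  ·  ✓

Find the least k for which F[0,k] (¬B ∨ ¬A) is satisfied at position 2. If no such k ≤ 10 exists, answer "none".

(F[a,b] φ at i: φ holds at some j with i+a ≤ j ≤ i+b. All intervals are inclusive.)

Scan j = 2,3,… for (¬B ∨ ¬A):
  j=2: holds
First hit at j=2, so smallest k = 2-2 = 0.

0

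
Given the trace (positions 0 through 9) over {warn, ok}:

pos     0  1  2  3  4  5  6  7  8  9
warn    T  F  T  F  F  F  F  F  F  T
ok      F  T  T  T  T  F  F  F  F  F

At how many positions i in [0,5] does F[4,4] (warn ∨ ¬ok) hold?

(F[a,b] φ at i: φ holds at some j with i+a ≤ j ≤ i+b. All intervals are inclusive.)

Evaluate at each i in [0,5]:
  i=0: ✗ (none in [4,4])
  i=1: ✓ (witness j=5)
  i=2: ✓ (witness j=6)
  i=3: ✓ (witness j=7)
  i=4: ✓ (witness j=8)
  i=5: ✓ (witness j=9)
Positions where it holds: {1, 2, 3, 4, 5} → 5.

5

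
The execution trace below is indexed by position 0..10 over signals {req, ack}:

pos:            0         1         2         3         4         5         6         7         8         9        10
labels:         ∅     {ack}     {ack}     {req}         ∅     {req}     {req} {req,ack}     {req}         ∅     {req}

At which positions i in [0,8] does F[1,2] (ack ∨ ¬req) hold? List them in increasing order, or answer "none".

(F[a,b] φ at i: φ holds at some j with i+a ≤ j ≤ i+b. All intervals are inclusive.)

0, 1, 2, 3, 5, 6, 7, 8

Evaluate at each i in [0,8]:
  i=0: ✓ (witness j=1)
  i=1: ✓ (witness j=2)
  i=2: ✓ (witness j=4)
  i=3: ✓ (witness j=4)
  i=4: ✗ (none in [5,6])
  i=5: ✓ (witness j=7)
  i=6: ✓ (witness j=7)
  i=7: ✓ (witness j=9)
  i=8: ✓ (witness j=9)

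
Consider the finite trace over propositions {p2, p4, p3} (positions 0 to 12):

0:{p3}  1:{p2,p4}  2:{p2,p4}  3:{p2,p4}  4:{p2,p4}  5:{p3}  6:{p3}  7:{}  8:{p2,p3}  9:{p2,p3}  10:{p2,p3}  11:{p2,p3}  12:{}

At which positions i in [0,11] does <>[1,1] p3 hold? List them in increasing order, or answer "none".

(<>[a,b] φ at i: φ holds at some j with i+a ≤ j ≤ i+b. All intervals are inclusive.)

4, 5, 7, 8, 9, 10

Evaluate at each i in [0,11]:
  i=0: ✗ (none in [1,1])
  i=1: ✗ (none in [2,2])
  i=2: ✗ (none in [3,3])
  i=3: ✗ (none in [4,4])
  i=4: ✓ (witness j=5)
  i=5: ✓ (witness j=6)
  i=6: ✗ (none in [7,7])
  i=7: ✓ (witness j=8)
  i=8: ✓ (witness j=9)
  i=9: ✓ (witness j=10)
  i=10: ✓ (witness j=11)
  i=11: ✗ (none in [12,12])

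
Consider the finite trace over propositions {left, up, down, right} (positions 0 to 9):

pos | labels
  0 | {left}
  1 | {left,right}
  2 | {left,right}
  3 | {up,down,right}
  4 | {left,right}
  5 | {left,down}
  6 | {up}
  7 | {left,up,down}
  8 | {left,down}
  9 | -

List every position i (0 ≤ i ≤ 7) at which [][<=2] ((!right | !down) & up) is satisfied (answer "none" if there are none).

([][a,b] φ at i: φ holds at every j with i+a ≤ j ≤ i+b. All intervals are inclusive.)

Evaluate at each i in [0,7]:
  i=0: ✗ (fails at j=0)
  i=1: ✗ (fails at j=1)
  i=2: ✗ (fails at j=2)
  i=3: ✗ (fails at j=3)
  i=4: ✗ (fails at j=4)
  i=5: ✗ (fails at j=5)
  i=6: ✗ (fails at j=8)
  i=7: ✗ (fails at j=8)

none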